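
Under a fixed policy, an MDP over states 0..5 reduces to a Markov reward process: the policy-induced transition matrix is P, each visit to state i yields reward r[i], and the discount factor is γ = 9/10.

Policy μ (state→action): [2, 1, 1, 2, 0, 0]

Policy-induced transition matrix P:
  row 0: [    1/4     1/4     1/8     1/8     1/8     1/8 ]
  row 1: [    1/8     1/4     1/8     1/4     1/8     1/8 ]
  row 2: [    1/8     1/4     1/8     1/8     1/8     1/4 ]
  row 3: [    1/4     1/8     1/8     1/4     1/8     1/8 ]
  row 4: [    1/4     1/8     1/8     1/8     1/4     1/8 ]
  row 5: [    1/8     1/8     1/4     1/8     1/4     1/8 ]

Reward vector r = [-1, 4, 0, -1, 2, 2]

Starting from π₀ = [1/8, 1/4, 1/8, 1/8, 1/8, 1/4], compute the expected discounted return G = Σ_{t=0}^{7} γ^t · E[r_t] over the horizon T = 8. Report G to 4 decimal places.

G = 6.2765

t=0: π = [0.1250, 0.2500, 0.1250, 0.1250, 0.1250, 0.2500], E[r] = 1.5000, γ^t·E[r] = 1.500000, running G = 1.500000
t=1: π = [0.1719, 0.1875, 0.1563, 0.1719, 0.1719, 0.1406], E[r] = 1.0313, γ^t·E[r] = 0.928125, running G = 2.428125
t=2: π = [0.1895, 0.1895, 0.1426, 0.1699, 0.1641, 0.1445], E[r] = 1.0156, γ^t·E[r] = 0.822656, running G = 3.250781
t=3: π = [0.1904, 0.1902, 0.1431, 0.1699, 0.1636, 0.1428], E[r] = 1.0132, γ^t·E[r] = 0.738611, running G = 3.989392
t=4: π = [0.1905, 0.1905, 0.1429, 0.1700, 0.1633, 0.1429], E[r] = 1.0137, γ^t·E[r] = 0.665090, running G = 4.654482
t=5: π = [0.1905, 0.1905, 0.1429, 0.1701, 0.1633, 0.1429], E[r] = 1.0136, γ^t·E[r] = 0.598536, running G = 5.253018
t=6: π = [0.1905, 0.1905, 0.1429, 0.1701, 0.1633, 0.1429], E[r] = 1.0136, γ^t·E[r] = 0.538674, running G = 5.791692
t=7: π = [0.1905, 0.1905, 0.1429, 0.1701, 0.1633, 0.1429], E[r] = 1.0136, γ^t·E[r] = 0.484805, running G = 6.276497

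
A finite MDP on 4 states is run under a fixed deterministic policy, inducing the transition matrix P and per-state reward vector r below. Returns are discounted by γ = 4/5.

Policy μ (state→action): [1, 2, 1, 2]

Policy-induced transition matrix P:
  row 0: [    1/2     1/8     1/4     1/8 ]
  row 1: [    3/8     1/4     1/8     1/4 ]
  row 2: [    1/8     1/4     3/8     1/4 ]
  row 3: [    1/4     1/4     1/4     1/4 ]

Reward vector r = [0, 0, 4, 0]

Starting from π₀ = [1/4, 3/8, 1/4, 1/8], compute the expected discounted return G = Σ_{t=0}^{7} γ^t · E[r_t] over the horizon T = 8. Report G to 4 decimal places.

G = 4.1553

t=0: π = [0.2500, 0.3750, 0.2500, 0.1250], E[r] = 1.0000, γ^t·E[r] = 1.000000, running G = 1.000000
t=1: π = [0.3281, 0.2188, 0.2344, 0.2188], E[r] = 0.9375, γ^t·E[r] = 0.750000, running G = 1.750000
t=2: π = [0.3301, 0.2090, 0.2520, 0.2090], E[r] = 1.0078, γ^t·E[r] = 0.645000, running G = 2.395000
t=3: π = [0.3271, 0.2087, 0.2554, 0.2087], E[r] = 1.0215, γ^t·E[r] = 0.523000, running G = 2.918000
t=4: π = [0.3260, 0.2091, 0.2558, 0.2091], E[r] = 1.0233, γ^t·E[r] = 0.419150, running G = 3.337150
t=5: π = [0.3256, 0.2093, 0.2558, 0.2093], E[r] = 1.0234, γ^t·E[r] = 0.335335, running G = 3.672485
t=6: π = [0.3256, 0.2093, 0.2558, 0.2093], E[r] = 1.0233, γ^t·E[r] = 0.268250, running G = 3.940735
t=7: π = [0.3256, 0.2093, 0.2558, 0.2093], E[r] = 1.0233, γ^t·E[r] = 0.214594, running G = 4.155329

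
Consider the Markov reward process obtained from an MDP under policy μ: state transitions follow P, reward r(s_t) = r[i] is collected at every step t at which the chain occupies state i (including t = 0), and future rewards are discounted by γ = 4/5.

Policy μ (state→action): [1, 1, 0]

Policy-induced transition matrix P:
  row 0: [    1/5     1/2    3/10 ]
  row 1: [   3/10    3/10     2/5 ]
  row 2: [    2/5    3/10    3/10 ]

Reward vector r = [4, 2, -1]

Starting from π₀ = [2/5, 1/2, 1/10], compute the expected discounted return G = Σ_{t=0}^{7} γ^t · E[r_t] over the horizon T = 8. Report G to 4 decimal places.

G = 7.4689

t=0: π = [0.4000, 0.5000, 0.1000], E[r] = 2.5000, γ^t·E[r] = 2.500000, running G = 2.500000
t=1: π = [0.2700, 0.3800, 0.3500], E[r] = 1.4900, γ^t·E[r] = 1.192000, running G = 3.692000
t=2: π = [0.3080, 0.3540, 0.3380], E[r] = 1.6020, γ^t·E[r] = 1.025280, running G = 4.717280
t=3: π = [0.3030, 0.3616, 0.3354], E[r] = 1.5998, γ^t·E[r] = 0.819098, running G = 5.536378
t=4: π = [0.3032, 0.3606, 0.3362], E[r] = 1.5980, γ^t·E[r] = 0.654541, running G = 6.190918
t=5: π = [0.3033, 0.3606, 0.3361], E[r] = 1.5984, γ^t·E[r] = 0.523765, running G = 6.714683
t=6: π = [0.3033, 0.3607, 0.3361], E[r] = 1.5984, γ^t·E[r] = 0.419000, running G = 7.133684
t=7: π = [0.3033, 0.3607, 0.3361], E[r] = 1.5984, γ^t·E[r] = 0.335200, running G = 7.468884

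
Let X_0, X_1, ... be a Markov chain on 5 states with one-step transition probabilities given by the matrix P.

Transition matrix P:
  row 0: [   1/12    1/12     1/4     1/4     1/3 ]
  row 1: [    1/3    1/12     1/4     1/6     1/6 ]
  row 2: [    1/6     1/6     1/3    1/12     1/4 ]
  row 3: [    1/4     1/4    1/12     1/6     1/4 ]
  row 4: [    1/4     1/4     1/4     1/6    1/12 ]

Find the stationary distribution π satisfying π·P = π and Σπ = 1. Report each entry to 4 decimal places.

Balance equations π_j = Σ_i π_i·P[i][j]:
  π_0 = 1/12·π_0 + 1/3·π_1 + 1/6·π_2 + 1/4·π_3 + 1/4·π_4
  π_1 = 1/12·π_0 + 1/12·π_1 + 1/6·π_2 + 1/4·π_3 + 1/4·π_4
  π_2 = 1/4·π_0 + 1/4·π_1 + 1/3·π_2 + 1/12·π_3 + 1/4·π_4
  π_3 = 1/4·π_0 + 1/6·π_1 + 1/12·π_2 + 1/6·π_3 + 1/6·π_4
  normalize: π_0 + π_1 + π_2 + π_3 + π_4 = 1
Solving the linear system gives exactly π = [179/857, 716/4285, 1041/4285, 702/4285, 931/4285].

π = [0.2089, 0.1671, 0.2429, 0.1638, 0.2173]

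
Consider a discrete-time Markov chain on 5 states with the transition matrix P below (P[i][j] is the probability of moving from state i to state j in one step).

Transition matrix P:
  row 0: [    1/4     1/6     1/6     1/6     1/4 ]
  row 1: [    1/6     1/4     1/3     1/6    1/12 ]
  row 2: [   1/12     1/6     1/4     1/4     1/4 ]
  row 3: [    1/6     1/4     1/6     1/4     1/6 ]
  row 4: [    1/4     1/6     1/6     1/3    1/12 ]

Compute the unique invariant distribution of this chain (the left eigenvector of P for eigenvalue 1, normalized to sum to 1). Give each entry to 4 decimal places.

π = [0.1773, 0.2029, 0.2187, 0.2324, 0.1687]

Balance equations π_j = Σ_i π_i·P[i][j]:
  π_0 = 1/4·π_0 + 1/6·π_1 + 1/12·π_2 + 1/6·π_3 + 1/4·π_4
  π_1 = 1/6·π_0 + 1/4·π_1 + 1/6·π_2 + 1/4·π_3 + 1/6·π_4
  π_2 = 1/6·π_0 + 1/3·π_1 + 1/4·π_2 + 1/6·π_3 + 1/6·π_4
  π_3 = 1/6·π_0 + 1/6·π_1 + 1/4·π_2 + 1/4·π_3 + 1/3·π_4
  normalize: π_0 + π_1 + π_2 + π_3 + π_4 = 1
Solving the linear system gives exactly π = [3349/18892, 1917/9446, 1033/4723, 2195/9446, 3187/18892].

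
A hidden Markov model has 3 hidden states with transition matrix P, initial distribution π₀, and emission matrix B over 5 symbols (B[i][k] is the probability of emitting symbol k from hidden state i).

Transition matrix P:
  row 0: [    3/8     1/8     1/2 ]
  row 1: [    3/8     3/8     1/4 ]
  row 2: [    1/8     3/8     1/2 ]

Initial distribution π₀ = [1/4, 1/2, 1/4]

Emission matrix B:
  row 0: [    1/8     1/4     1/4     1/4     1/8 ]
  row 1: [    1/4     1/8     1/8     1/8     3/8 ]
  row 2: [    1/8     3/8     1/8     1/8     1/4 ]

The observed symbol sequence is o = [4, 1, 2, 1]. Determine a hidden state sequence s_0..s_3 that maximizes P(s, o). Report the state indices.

t=0: δ = [3.125e-02, 1.875e-01, 6.250e-02]  (obs o_0=4)
t=1: δ = [1.758e-02, 8.789e-03, 1.758e-02]  ψ = [1, 1, 1]  (obs o_1=1)
t=2: δ = [1.648e-03, 8.240e-04, 1.099e-03]  ψ = [0, 2, 0]  (obs o_2=2)
t=3: δ = [1.545e-04, 5.150e-05, 3.090e-04]  ψ = [0, 2, 0]  (obs o_3=1)
backtrack: best end state = 2; path = [1, 0, 0, 2]

path = [1, 0, 0, 2]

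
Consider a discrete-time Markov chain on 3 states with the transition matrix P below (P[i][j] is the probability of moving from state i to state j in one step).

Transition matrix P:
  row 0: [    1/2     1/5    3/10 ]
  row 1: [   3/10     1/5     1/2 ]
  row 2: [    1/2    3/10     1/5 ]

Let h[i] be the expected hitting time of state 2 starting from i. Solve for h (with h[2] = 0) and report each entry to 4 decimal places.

h = [2.9412, 2.3529, 0.0000]

First-step conditioning: h[2] = 0; for i ≠ 2, h[i] = 1 + Σ_k P[i][k]·h[k].
  h[0] = 1 + 1/2·h[0] + 1/5·h[1]
  h[1] = 1 + 3/10·h[0] + 1/5·h[1]
Solving the 2×2 linear system over states ≠ 2 gives exactly h = [50/17, 40/17, 0] (h[2] = 0 is the target).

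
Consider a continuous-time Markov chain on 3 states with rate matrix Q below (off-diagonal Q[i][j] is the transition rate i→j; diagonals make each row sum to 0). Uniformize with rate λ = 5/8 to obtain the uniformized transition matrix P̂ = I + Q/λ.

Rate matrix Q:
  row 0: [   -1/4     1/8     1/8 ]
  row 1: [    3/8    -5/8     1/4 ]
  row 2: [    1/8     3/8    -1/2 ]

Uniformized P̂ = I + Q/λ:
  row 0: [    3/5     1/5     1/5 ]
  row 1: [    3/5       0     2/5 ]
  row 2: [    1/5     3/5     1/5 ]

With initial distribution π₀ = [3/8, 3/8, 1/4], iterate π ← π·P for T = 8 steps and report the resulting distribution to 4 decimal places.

t=0: π = [0.3750, 0.3750, 0.2500]
t=1: π = [0.5000, 0.2250, 0.2750]
t=2: π = [0.4900, 0.2650, 0.2450]
t=3: π = [0.5020, 0.2450, 0.2530]
t=4: π = [0.4988, 0.2522, 0.2490]
t=5: π = [0.5004, 0.2492, 0.2504]
t=6: π = [0.4998, 0.2503, 0.2498]
t=7: π = [0.5001, 0.2499, 0.2501]
t=8: π = [0.5000, 0.2501, 0.2500]

π = [0.5000, 0.2501, 0.2500]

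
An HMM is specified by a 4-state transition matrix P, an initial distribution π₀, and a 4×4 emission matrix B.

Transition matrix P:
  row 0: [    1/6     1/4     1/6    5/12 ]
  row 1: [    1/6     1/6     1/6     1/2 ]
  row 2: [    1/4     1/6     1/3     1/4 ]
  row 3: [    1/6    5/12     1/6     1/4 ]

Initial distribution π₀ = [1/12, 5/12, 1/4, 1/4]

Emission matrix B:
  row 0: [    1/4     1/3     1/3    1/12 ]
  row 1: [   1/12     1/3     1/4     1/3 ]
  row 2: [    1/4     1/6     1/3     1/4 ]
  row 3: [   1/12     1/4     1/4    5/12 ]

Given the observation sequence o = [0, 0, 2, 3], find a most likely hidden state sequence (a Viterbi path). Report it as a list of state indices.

path = [2, 2, 0, 3]

t=0: δ = [2.083e-02, 3.472e-02, 6.250e-02, 2.083e-02]  (obs o_0=0)
t=1: δ = [3.906e-03, 8.681e-04, 5.208e-03, 1.447e-03]  ψ = [2, 2, 2, 1]  (obs o_1=0)
t=2: δ = [4.340e-04, 2.441e-04, 5.787e-04, 4.069e-04]  ψ = [2, 0, 2, 0]  (obs o_2=2)
t=3: δ = [1.206e-05, 5.651e-05, 4.823e-05, 7.535e-05]  ψ = [2, 3, 2, 0]  (obs o_3=3)
backtrack: best end state = 3; path = [2, 2, 0, 3]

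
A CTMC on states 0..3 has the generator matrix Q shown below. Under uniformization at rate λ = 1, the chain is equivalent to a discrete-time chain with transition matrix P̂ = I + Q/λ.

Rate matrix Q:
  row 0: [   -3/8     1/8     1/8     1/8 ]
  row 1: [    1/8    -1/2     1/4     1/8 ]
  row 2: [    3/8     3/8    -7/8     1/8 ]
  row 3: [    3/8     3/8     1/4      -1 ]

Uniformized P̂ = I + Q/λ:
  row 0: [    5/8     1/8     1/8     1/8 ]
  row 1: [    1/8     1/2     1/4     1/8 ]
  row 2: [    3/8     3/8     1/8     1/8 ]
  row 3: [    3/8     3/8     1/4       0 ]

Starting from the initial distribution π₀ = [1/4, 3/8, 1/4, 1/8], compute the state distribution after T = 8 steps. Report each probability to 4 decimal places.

π = [0.3946, 0.3159, 0.1784, 0.1111]

t=0: π = [0.2500, 0.3750, 0.2500, 0.1250]
t=1: π = [0.3438, 0.3594, 0.1875, 0.1094]
t=2: π = [0.3711, 0.3340, 0.1836, 0.1113]
t=3: π = [0.3843, 0.3240, 0.1807, 0.1111]
t=4: π = [0.3901, 0.3194, 0.1794, 0.1111]
t=5: π = [0.3927, 0.3174, 0.1788, 0.1111]
t=6: π = [0.3938, 0.3165, 0.1786, 0.1111]
t=7: π = [0.3943, 0.3161, 0.1785, 0.1111]
t=8: π = [0.3946, 0.3159, 0.1784, 0.1111]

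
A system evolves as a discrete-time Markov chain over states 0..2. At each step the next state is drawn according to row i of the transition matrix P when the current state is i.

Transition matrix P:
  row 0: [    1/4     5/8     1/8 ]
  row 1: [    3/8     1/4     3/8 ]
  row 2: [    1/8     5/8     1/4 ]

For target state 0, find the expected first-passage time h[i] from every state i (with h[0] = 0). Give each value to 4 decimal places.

First-step conditioning: h[0] = 0; for i ≠ 0, h[i] = 1 + Σ_k P[i][k]·h[k].
  h[1] = 1 + 1/4·h[1] + 3/8·h[2]
  h[2] = 1 + 5/8·h[1] + 1/4·h[2]
Solving the 2×2 linear system over states ≠ 0 gives exactly h = [0, 24/7, 88/21] (h[0] = 0 is the target).

h = [0.0000, 3.4286, 4.1905]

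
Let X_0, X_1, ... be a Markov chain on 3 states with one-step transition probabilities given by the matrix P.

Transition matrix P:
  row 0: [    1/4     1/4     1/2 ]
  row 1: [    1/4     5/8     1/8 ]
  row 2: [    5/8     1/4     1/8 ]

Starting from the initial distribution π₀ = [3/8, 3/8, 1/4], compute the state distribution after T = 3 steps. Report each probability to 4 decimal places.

π = [0.3452, 0.3987, 0.2561]

t=0: π = [0.3750, 0.3750, 0.2500]
t=1: π = [0.3438, 0.3906, 0.2656]
t=2: π = [0.3496, 0.3965, 0.2539]
t=3: π = [0.3452, 0.3987, 0.2561]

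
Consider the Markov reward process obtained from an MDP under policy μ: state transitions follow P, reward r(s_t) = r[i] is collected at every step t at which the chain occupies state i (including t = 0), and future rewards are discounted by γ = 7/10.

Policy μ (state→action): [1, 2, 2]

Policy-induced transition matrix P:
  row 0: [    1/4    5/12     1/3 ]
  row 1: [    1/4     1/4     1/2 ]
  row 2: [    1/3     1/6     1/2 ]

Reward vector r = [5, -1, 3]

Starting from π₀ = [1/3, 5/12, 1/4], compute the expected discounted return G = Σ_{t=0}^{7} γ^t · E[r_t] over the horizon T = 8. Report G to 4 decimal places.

t=0: π = [0.3333, 0.4167, 0.2500], E[r] = 2.0000, γ^t·E[r] = 2.000000, running G = 2.000000
t=1: π = [0.2708, 0.2847, 0.4444], E[r] = 2.4028, γ^t·E[r] = 1.681944, running G = 3.681944
t=2: π = [0.2870, 0.2581, 0.4549], E[r] = 2.5417, γ^t·E[r] = 1.245417, running G = 4.927361
t=3: π = [0.2879, 0.2599, 0.4522], E[r] = 2.5361, γ^t·E[r] = 0.869873, running G = 5.797234
t=4: π = [0.2877, 0.2603, 0.4520], E[r] = 2.5341, γ^t·E[r] = 0.608448, running G = 6.405682
t=5: π = [0.2877, 0.2603, 0.4521], E[r] = 2.5342, γ^t·E[r] = 0.425927, running G = 6.831608
t=6: π = [0.2877, 0.2603, 0.4521], E[r] = 2.5342, γ^t·E[r] = 0.298152, running G = 7.129760
t=7: π = [0.2877, 0.2603, 0.4521], E[r] = 2.5342, γ^t·E[r] = 0.208706, running G = 7.338466

G = 7.3385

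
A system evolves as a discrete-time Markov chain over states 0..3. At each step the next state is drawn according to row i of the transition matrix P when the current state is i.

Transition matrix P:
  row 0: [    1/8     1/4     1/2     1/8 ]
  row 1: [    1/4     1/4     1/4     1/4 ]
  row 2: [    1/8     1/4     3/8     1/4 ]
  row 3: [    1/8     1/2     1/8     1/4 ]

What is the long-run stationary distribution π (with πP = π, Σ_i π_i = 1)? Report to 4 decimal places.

Balance equations π_j = Σ_i π_i·P[i][j]:
  π_0 = 1/8·π_0 + 1/4·π_1 + 1/8·π_2 + 1/8·π_3
  π_1 = 1/4·π_0 + 1/4·π_1 + 1/4·π_2 + 1/2·π_3
  π_2 = 1/2·π_0 + 1/4·π_1 + 3/8·π_2 + 1/8·π_3
  normalize: π_0 + π_1 + π_2 + π_3 = 1
Solving the linear system gives exactly π = [42/257, 79/257, 77/257, 59/257].

π = [0.1634, 0.3074, 0.2996, 0.2296]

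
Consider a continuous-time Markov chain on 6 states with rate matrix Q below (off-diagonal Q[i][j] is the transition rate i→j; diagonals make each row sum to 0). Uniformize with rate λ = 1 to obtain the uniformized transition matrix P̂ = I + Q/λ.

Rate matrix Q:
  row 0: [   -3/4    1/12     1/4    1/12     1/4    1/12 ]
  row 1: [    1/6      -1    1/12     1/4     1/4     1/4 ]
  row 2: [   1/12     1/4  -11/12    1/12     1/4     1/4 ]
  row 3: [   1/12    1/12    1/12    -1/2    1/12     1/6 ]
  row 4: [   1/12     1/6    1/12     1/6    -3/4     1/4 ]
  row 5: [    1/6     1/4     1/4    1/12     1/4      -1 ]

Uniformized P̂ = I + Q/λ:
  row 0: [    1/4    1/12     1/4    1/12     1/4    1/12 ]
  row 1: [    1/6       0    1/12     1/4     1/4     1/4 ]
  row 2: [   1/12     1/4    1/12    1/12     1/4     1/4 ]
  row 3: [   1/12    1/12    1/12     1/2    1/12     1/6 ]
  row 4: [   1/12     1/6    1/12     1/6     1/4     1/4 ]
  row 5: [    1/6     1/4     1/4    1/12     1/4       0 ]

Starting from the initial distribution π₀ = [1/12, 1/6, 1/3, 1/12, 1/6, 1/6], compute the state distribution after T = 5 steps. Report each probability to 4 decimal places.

t=0: π = [0.0833, 0.1667, 0.3333, 0.0833, 0.1667, 0.1667]
t=1: π = [0.1250, 0.1667, 0.1250, 0.1597, 0.2361, 0.1875]
t=2: π = [0.1337, 0.1412, 0.1354, 0.1973, 0.2234, 0.1690]
t=3: π = [0.1315, 0.1409, 0.1338, 0.2077, 0.2171, 0.1690]
t=4: π = [0.1311, 0.1402, 0.1334, 0.2115, 0.2154, 0.1685]
t=5: π = [0.1309, 0.1399, 0.1333, 0.2127, 0.2148, 0.1684]

π = [0.1309, 0.1399, 0.1333, 0.2127, 0.2148, 0.1684]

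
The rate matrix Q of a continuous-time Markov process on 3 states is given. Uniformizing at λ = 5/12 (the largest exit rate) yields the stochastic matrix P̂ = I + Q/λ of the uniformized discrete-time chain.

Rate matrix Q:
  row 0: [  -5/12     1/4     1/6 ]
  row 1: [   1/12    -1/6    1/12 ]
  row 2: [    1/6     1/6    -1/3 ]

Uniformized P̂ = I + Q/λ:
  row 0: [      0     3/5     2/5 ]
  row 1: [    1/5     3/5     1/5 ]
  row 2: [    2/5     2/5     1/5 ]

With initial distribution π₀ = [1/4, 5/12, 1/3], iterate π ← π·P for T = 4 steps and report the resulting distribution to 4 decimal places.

t=0: π = [0.2500, 0.4167, 0.3333]
t=1: π = [0.2167, 0.5333, 0.2500]
t=2: π = [0.2067, 0.5500, 0.2433]
t=3: π = [0.2073, 0.5513, 0.2413]
t=4: π = [0.2068, 0.5517, 0.2415]

π = [0.2068, 0.5517, 0.2415]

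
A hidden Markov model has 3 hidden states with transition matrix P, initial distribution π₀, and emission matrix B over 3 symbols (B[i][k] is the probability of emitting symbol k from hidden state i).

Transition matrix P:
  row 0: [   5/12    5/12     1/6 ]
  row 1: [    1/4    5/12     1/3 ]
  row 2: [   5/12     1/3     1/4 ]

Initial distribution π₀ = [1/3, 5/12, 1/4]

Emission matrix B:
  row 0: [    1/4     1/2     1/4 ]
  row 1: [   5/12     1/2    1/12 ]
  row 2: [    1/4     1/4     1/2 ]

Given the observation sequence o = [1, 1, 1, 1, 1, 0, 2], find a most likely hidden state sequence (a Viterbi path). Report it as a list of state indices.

path = [1, 1, 1, 1, 1, 1, 2]

t=0: δ = [1.667e-01, 2.083e-01, 6.250e-02]  (obs o_0=1)
t=1: δ = [3.472e-02, 4.340e-02, 1.736e-02]  ψ = [0, 1, 1]  (obs o_1=1)
t=2: δ = [7.234e-03, 9.042e-03, 3.617e-03]  ψ = [0, 1, 1]  (obs o_2=1)
t=3: δ = [1.507e-03, 1.884e-03, 7.535e-04]  ψ = [0, 1, 1]  (obs o_3=1)
t=4: δ = [3.140e-04, 3.925e-04, 1.570e-04]  ψ = [0, 1, 1]  (obs o_4=1)
t=5: δ = [3.270e-05, 6.814e-05, 3.270e-05]  ψ = [0, 1, 1]  (obs o_5=0)
t=6: δ = [4.258e-06, 2.366e-06, 1.136e-05]  ψ = [1, 1, 1]  (obs o_6=2)
backtrack: best end state = 2; path = [1, 1, 1, 1, 1, 1, 2]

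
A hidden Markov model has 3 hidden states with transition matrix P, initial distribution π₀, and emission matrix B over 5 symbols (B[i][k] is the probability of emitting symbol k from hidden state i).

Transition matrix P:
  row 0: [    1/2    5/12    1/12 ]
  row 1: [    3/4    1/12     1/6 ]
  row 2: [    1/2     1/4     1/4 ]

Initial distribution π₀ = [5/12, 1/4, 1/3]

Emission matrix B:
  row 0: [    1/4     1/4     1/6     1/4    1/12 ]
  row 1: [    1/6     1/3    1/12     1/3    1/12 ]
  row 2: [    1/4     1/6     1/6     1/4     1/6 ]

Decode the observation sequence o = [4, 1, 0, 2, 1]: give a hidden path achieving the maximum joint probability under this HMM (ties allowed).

path = [0, 1, 0, 0, 1]

t=0: δ = [3.472e-02, 2.083e-02, 5.556e-02]  (obs o_0=4)
t=1: δ = [6.944e-03, 4.823e-03, 2.315e-03]  ψ = [2, 0, 2]  (obs o_1=1)
t=2: δ = [9.042e-04, 4.823e-04, 2.009e-04]  ψ = [1, 0, 1]  (obs o_2=0)
t=3: δ = [7.535e-05, 3.140e-05, 1.340e-05]  ψ = [0, 0, 1]  (obs o_3=2)
t=4: δ = [9.419e-06, 1.047e-05, 1.047e-06]  ψ = [0, 0, 0]  (obs o_4=1)
backtrack: best end state = 1; path = [0, 1, 0, 0, 1]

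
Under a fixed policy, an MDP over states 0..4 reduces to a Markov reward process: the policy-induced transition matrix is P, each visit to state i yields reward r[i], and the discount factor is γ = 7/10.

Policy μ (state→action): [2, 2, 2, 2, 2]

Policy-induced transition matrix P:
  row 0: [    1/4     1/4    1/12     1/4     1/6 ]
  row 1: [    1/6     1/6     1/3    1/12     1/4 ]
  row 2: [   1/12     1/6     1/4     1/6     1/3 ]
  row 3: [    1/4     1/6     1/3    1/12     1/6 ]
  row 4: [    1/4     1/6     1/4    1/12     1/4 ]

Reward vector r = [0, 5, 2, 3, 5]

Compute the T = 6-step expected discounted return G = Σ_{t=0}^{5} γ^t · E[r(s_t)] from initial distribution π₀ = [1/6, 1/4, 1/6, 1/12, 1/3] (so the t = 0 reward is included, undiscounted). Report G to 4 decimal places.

t=0: π = [0.1667, 0.2500, 0.1667, 0.0833, 0.3333], E[r] = 3.5000, γ^t·E[r] = 3.500000, running G = 3.500000
t=1: π = [0.2014, 0.1806, 0.2500, 0.1250, 0.2431], E[r] = 2.9931, γ^t·E[r] = 2.095139, running G = 5.595139
t=2: π = [0.1933, 0.1834, 0.2419, 0.1377, 0.2436], E[r] = 3.0324, γ^t·E[r] = 1.485880, running G = 7.081019
t=3: π = [0.1944, 0.1828, 0.2446, 0.1357, 0.2426], E[r] = 3.0230, γ^t·E[r] = 1.036874, running G = 8.117892
t=4: π = [0.1940, 0.1829, 0.2441, 0.1361, 0.2429], E[r] = 3.0253, γ^t·E[r] = 0.726375, running G = 8.844267
t=5: π = [0.1941, 0.1828, 0.2442, 0.1360, 0.2428], E[r] = 3.0249, γ^t·E[r] = 0.508391, running G = 9.352659

G = 9.3527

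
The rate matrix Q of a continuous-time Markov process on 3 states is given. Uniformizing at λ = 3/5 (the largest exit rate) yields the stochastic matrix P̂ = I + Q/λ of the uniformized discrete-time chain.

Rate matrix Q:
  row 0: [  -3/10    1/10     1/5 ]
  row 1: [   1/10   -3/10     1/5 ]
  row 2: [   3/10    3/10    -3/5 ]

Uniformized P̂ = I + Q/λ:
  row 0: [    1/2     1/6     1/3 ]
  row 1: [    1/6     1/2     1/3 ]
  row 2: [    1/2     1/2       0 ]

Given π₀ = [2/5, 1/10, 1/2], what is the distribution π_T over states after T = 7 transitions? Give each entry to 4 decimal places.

t=0: π = [0.4000, 0.1000, 0.5000]
t=1: π = [0.4667, 0.3667, 0.1667]
t=2: π = [0.3778, 0.3444, 0.2778]
t=3: π = [0.3852, 0.3741, 0.2407]
t=4: π = [0.3753, 0.3716, 0.2531]
t=5: π = [0.3761, 0.3749, 0.2490]
t=6: π = [0.3750, 0.3746, 0.2503]
t=7: π = [0.3751, 0.3750, 0.2499]

π = [0.3751, 0.3750, 0.2499]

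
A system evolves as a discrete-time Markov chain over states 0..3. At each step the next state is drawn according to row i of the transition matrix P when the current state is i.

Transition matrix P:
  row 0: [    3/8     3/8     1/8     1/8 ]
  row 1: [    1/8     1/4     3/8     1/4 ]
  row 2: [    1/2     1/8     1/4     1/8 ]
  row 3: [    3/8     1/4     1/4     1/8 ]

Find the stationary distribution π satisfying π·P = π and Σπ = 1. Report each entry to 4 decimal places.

π = [0.3394, 0.2624, 0.2404, 0.1578]

Balance equations π_j = Σ_i π_i·P[i][j]:
  π_0 = 3/8·π_0 + 1/8·π_1 + 1/2·π_2 + 3/8·π_3
  π_1 = 3/8·π_0 + 1/4·π_1 + 1/8·π_2 + 1/4·π_3
  π_2 = 1/8·π_0 + 3/8·π_1 + 1/4·π_2 + 1/4·π_3
  normalize: π_0 + π_1 + π_2 + π_3 = 1
Solving the linear system gives exactly π = [37/109, 143/545, 131/545, 86/545].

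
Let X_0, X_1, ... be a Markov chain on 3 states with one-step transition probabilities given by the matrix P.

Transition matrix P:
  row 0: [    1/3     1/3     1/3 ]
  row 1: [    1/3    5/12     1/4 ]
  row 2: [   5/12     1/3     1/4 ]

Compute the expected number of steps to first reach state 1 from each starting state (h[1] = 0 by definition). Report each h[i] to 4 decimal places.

First-step conditioning: h[1] = 0; for i ≠ 1, h[i] = 1 + Σ_k P[i][k]·h[k].
  h[0] = 1 + 1/3·h[0] + 1/3·h[2]
  h[2] = 1 + 5/12·h[0] + 1/4·h[2]
Solving the 2×2 linear system over states ≠ 1 gives exactly h = [3, 0, 3] (h[1] = 0 is the target).

h = [3.0000, 0.0000, 3.0000]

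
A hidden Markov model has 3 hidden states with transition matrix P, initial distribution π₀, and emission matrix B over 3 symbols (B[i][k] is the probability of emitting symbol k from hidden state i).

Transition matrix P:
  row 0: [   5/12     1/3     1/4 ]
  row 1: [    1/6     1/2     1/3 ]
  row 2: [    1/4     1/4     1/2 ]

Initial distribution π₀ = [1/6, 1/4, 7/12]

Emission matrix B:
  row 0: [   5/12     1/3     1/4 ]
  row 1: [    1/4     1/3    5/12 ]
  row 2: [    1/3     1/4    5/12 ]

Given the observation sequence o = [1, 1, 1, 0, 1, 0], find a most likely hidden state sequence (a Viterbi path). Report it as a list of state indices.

path = [2, 2, 2, 2, 2, 2]

t=0: δ = [5.556e-02, 8.333e-02, 1.458e-01]  (obs o_0=1)
t=1: δ = [1.215e-02, 1.389e-02, 1.823e-02]  ψ = [2, 1, 2]  (obs o_1=1)
t=2: δ = [1.688e-03, 2.315e-03, 2.279e-03]  ψ = [0, 1, 2]  (obs o_2=1)
t=3: δ = [2.930e-04, 2.894e-04, 3.798e-04]  ψ = [0, 1, 2]  (obs o_3=0)
t=4: δ = [4.070e-05, 4.823e-05, 4.747e-05]  ψ = [0, 1, 2]  (obs o_4=1)
t=5: δ = [7.066e-06, 6.028e-06, 7.912e-06]  ψ = [0, 1, 2]  (obs o_5=0)
backtrack: best end state = 2; path = [2, 2, 2, 2, 2, 2]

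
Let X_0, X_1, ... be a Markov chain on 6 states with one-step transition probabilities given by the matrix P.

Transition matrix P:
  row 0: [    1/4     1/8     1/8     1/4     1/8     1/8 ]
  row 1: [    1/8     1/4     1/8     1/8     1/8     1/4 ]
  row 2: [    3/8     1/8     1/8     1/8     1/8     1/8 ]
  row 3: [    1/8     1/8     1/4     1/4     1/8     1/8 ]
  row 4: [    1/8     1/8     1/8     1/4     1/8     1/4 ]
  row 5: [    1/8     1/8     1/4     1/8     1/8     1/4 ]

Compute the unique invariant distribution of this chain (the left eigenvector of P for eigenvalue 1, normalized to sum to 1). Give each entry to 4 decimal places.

Balance equations π_j = Σ_i π_i·P[i][j]:
  π_0 = 1/4·π_0 + 1/8·π_1 + 3/8·π_2 + 1/8·π_3 + 1/8·π_4 + 1/8·π_5
  π_1 = 1/8·π_0 + 1/4·π_1 + 1/8·π_2 + 1/8·π_3 + 1/8·π_4 + 1/8·π_5
  π_2 = 1/8·π_0 + 1/8·π_1 + 1/8·π_2 + 1/4·π_3 + 1/8·π_4 + 1/4·π_5
  π_3 = 1/4·π_0 + 1/8·π_1 + 1/8·π_2 + 1/4·π_3 + 1/4·π_4 + 1/8·π_5
  π_4 = 1/8·π_0 + 1/8·π_1 + 1/8·π_2 + 1/8·π_3 + 1/8·π_4 + 1/8·π_5
  normalize: π_0 + π_1 + π_2 + π_3 + π_4 + π_5 = 1
Solving the linear system gives exactly π = [349/1820, 1/7, 89/520, 4793/25480, 1/8, 71/392].

π = [0.1918, 0.1429, 0.1712, 0.1881, 0.1250, 0.1811]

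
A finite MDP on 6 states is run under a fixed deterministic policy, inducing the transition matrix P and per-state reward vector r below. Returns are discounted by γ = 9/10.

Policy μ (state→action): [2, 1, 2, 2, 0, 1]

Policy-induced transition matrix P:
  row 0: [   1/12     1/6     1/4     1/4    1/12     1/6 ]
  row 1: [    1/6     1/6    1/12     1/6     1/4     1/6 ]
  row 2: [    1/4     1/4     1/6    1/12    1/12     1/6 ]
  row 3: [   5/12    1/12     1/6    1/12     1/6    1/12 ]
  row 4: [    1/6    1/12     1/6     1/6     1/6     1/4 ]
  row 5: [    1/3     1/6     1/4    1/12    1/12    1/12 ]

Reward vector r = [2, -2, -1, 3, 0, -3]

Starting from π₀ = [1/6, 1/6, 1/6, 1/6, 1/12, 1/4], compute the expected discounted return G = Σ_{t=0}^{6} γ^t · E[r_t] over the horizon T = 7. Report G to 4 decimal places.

t=0: π = [0.1667, 0.1667, 0.1667, 0.1667, 0.0833, 0.2500], E[r] = -0.4167, γ^t·E[r] = -0.416667, running G = -0.416667
t=1: π = [0.2500, 0.1597, 0.1875, 0.1319, 0.1319, 0.1389], E[r] = -0.0278, γ^t·E[r] = -0.025000, running G = -0.441667
t=2: π = [0.2176, 0.1603, 0.1858, 0.1493, 0.1319, 0.1551], E[r] = -0.0885, γ^t·E[r] = -0.071719, running G = -0.513385
t=3: π = [0.2272, 0.1587, 0.1844, 0.1440, 0.1335, 0.1523], E[r] = -0.0724, γ^t·E[r] = -0.052805, running G = -0.566190
t=4: π = [0.2245, 0.1589, 0.1851, 0.1455, 0.1329, 0.1531], E[r] = -0.0766, γ^t·E[r] = -0.050266, running G = -0.616457
t=5: π = [0.2253, 0.1589, 0.1849, 0.1451, 0.1330, 0.1529], E[r] = -0.0755, γ^t·E[r] = -0.044557, running G = -0.661014
t=6: π = [0.2250, 0.1589, 0.1849, 0.1452, 0.1330, 0.1529], E[r] = -0.0758, γ^t·E[r] = -0.040289, running G = -0.701303

G = -0.7013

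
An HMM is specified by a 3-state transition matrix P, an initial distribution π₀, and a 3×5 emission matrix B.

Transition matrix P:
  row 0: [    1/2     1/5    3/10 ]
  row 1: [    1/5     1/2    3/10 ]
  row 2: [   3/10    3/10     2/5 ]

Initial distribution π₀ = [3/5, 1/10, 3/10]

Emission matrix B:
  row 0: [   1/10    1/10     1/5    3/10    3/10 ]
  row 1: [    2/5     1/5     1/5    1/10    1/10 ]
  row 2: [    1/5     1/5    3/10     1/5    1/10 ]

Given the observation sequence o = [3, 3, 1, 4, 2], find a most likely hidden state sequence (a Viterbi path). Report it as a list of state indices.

path = [0, 0, 0, 0, 0]

t=0: δ = [1.800e-01, 1.000e-02, 6.000e-02]  (obs o_0=3)
t=1: δ = [2.700e-02, 3.600e-03, 1.080e-02]  ψ = [0, 0, 0]  (obs o_1=3)
t=2: δ = [1.350e-03, 1.080e-03, 1.620e-03]  ψ = [0, 0, 0]  (obs o_2=1)
t=3: δ = [2.025e-04, 5.400e-05, 6.480e-05]  ψ = [0, 1, 2]  (obs o_3=4)
t=4: δ = [2.025e-05, 8.100e-06, 1.822e-05]  ψ = [0, 0, 0]  (obs o_4=2)
backtrack: best end state = 0; path = [0, 0, 0, 0, 0]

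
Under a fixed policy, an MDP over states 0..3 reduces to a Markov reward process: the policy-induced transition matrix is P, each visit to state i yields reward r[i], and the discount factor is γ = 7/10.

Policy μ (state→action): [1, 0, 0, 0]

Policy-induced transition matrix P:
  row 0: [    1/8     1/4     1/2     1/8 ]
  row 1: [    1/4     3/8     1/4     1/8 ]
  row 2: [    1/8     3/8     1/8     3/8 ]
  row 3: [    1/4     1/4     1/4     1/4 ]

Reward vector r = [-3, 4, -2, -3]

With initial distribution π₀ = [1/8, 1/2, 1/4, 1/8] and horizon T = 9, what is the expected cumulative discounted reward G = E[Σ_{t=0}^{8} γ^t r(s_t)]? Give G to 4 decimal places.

G = -0.1891

t=0: π = [0.1250, 0.5000, 0.2500, 0.1250], E[r] = 0.7500, γ^t·E[r] = 0.750000, running G = 0.750000
t=1: π = [0.2031, 0.3438, 0.2500, 0.2031], E[r] = -0.3438, γ^t·E[r] = -0.240625, running G = 0.509375
t=2: π = [0.1934, 0.3242, 0.2695, 0.2129], E[r] = -0.4609, γ^t·E[r] = -0.225859, running G = 0.283516
t=3: π = [0.1921, 0.3242, 0.2646, 0.2190], E[r] = -0.4658, γ^t·E[r] = -0.159776, running G = 0.123739
t=4: π = [0.1929, 0.3236, 0.2650, 0.2185], E[r] = -0.4698, γ^t·E[r] = -0.112796, running G = 0.010943
t=5: π = [0.1928, 0.3236, 0.2651, 0.2186], E[r] = -0.4699, γ^t·E[r] = -0.078976, running G = -0.068033
t=6: π = [0.1928, 0.3236, 0.2651, 0.2186], E[r] = -0.4699, γ^t·E[r] = -0.055278, running G = -0.123311
t=7: π = [0.1928, 0.3236, 0.2651, 0.2186], E[r] = -0.4699, γ^t·E[r] = -0.038697, running G = -0.162008
t=8: π = [0.1928, 0.3236, 0.2651, 0.2186], E[r] = -0.4699, γ^t·E[r] = -0.027088, running G = -0.189095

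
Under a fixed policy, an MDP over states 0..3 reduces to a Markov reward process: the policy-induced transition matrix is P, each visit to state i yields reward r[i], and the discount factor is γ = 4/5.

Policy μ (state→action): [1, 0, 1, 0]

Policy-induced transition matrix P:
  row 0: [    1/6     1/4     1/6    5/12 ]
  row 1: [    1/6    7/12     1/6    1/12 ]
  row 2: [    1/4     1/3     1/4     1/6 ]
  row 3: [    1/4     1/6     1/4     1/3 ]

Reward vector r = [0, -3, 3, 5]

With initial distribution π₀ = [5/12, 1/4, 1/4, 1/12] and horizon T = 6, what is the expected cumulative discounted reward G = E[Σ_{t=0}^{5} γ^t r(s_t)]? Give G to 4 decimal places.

t=0: π = [0.4167, 0.2500, 0.2500, 0.0833], E[r] = 0.4167, γ^t·E[r] = 0.416667, running G = 0.416667
t=1: π = [0.1944, 0.3472, 0.1944, 0.2639], E[r] = 0.8611, γ^t·E[r] = 0.688889, running G = 1.105556
t=2: π = [0.2049, 0.3600, 0.2049, 0.2303], E[r] = 0.6863, γ^t·E[r] = 0.439259, running G = 1.544815
t=3: π = [0.2029, 0.3679, 0.2029, 0.2263], E[r] = 0.6366, γ^t·E[r] = 0.325926, running G = 1.870741
t=4: π = [0.2024, 0.3707, 0.2024, 0.2245], E[r] = 0.6176, γ^t·E[r] = 0.252951, running G = 2.123692
t=5: π = [0.2022, 0.3717, 0.2022, 0.2238], E[r] = 0.6105, γ^t·E[r] = 0.200058, running G = 2.323750

G = 2.3237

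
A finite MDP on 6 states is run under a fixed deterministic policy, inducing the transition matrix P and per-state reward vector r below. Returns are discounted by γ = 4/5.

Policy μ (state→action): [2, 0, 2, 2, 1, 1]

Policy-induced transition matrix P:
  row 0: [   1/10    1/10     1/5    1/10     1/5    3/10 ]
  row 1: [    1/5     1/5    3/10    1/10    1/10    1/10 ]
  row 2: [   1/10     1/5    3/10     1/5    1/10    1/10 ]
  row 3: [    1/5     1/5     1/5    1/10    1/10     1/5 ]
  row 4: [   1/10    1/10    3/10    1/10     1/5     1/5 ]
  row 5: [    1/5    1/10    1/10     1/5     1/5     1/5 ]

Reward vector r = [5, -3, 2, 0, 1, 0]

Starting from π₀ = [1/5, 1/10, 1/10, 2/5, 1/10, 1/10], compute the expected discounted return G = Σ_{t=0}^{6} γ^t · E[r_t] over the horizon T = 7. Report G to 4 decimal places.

t=0: π = [0.2000, 0.1000, 0.1000, 0.4000, 0.1000, 0.1000], E[r] = 1.0000, γ^t·E[r] = 1.000000, running G = 1.000000
t=1: π = [0.1600, 0.1600, 0.2200, 0.1200, 0.1400, 0.2000], E[r] = 0.9000, γ^t·E[r] = 0.720000, running G = 1.720000
t=2: π = [0.1480, 0.1500, 0.2320, 0.1420, 0.1500, 0.1780], E[r] = 0.9040, γ^t·E[r] = 0.578560, running G = 2.298560
t=3: π = [0.1470, 0.1524, 0.2354, 0.1410, 0.1476, 0.1766], E[r] = 0.8962, γ^t·E[r] = 0.458854, running G = 2.757414
t=4: π = [0.1470, 0.1529, 0.2359, 0.1412, 0.1471, 0.1759], E[r] = 0.8952, γ^t·E[r] = 0.366690, running G = 3.124105
t=5: π = [0.1470, 0.1530, 0.2360, 0.1412, 0.1470, 0.1758], E[r] = 0.8950, γ^t·E[r] = 0.293276, running G = 3.417381
t=6: π = [0.1470, 0.1530, 0.2360, 0.1412, 0.1470, 0.1758], E[r] = 0.8950, γ^t·E[r] = 0.234610, running G = 3.651991

G = 3.6520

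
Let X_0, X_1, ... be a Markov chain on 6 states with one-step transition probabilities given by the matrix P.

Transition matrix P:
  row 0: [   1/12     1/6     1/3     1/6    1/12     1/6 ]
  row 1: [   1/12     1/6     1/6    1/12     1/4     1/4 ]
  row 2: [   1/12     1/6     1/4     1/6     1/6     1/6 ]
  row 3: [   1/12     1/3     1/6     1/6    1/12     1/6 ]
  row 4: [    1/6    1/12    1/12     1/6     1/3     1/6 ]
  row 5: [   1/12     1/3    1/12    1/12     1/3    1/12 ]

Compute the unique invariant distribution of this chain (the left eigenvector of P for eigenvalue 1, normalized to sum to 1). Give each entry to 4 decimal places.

Balance equations π_j = Σ_i π_i·P[i][j]:
  π_0 = 1/12·π_0 + 1/12·π_1 + 1/12·π_2 + 1/12·π_3 + 1/6·π_4 + 1/12·π_5
  π_1 = 1/6·π_0 + 1/6·π_1 + 1/6·π_2 + 1/3·π_3 + 1/12·π_4 + 1/3·π_5
  π_2 = 1/3·π_0 + 1/6·π_1 + 1/4·π_2 + 1/6·π_3 + 1/12·π_4 + 1/12·π_5
  π_3 = 1/6·π_0 + 1/12·π_1 + 1/6·π_2 + 1/6·π_3 + 1/6·π_4 + 1/12·π_5
  π_4 = 1/12·π_0 + 1/4·π_1 + 1/6·π_2 + 1/12·π_3 + 1/3·π_4 + 1/3·π_5
  normalize: π_0 + π_1 + π_2 + π_3 + π_4 + π_5 = 1
Solving the linear system gives exactly π = [11751/114662, 11373/57331, 9413/57331, 15599/114662, 13175/57331, 9695/57331].

π = [0.1025, 0.1984, 0.1642, 0.1360, 0.2298, 0.1691]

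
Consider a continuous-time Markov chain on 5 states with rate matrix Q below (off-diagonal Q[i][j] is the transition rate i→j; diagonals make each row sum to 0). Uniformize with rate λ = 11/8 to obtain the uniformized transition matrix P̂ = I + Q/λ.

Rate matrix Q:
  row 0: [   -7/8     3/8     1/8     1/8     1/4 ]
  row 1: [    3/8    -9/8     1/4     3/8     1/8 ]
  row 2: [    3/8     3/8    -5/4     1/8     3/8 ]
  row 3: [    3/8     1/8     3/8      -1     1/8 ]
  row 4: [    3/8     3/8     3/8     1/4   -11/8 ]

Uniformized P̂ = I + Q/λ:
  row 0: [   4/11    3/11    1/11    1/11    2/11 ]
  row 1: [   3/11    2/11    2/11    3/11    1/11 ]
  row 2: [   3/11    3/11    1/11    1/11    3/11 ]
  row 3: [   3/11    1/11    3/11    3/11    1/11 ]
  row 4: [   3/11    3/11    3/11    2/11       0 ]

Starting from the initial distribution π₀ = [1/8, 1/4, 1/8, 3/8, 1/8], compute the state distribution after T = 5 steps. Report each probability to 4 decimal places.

t=0: π = [0.1250, 0.2500, 0.1250, 0.3750, 0.1250]
t=1: π = [0.2841, 0.1818, 0.2045, 0.2159, 0.1136]
t=2: π = [0.2986, 0.2169, 0.1674, 0.1736, 0.1436]
t=3: π = [0.2999, 0.2215, 0.1683, 0.1750, 0.1354]
t=4: π = [0.3000, 0.2208, 0.1675, 0.1753, 0.1365]
t=5: π = [0.3000, 0.2208, 0.1677, 0.1753, 0.1362]

π = [0.3000, 0.2208, 0.1677, 0.1753, 0.1362]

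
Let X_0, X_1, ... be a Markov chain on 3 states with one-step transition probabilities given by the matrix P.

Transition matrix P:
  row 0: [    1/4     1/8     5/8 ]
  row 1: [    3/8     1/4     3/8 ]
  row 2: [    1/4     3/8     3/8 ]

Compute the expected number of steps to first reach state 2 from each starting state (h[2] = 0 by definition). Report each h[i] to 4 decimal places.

h = [1.6970, 2.1818, 0.0000]

First-step conditioning: h[2] = 0; for i ≠ 2, h[i] = 1 + Σ_k P[i][k]·h[k].
  h[0] = 1 + 1/4·h[0] + 1/8·h[1]
  h[1] = 1 + 3/8·h[0] + 1/4·h[1]
Solving the 2×2 linear system over states ≠ 2 gives exactly h = [56/33, 24/11, 0] (h[2] = 0 is the target).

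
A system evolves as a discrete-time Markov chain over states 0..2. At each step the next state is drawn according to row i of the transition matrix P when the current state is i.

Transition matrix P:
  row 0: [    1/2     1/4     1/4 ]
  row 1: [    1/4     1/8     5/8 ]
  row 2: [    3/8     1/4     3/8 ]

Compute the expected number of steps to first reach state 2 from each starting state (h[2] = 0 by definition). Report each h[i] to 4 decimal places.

h = [3.0000, 2.0000, 0.0000]

First-step conditioning: h[2] = 0; for i ≠ 2, h[i] = 1 + Σ_k P[i][k]·h[k].
  h[0] = 1 + 1/2·h[0] + 1/4·h[1]
  h[1] = 1 + 1/4·h[0] + 1/8·h[1]
Solving the 2×2 linear system over states ≠ 2 gives exactly h = [3, 2, 0] (h[2] = 0 is the target).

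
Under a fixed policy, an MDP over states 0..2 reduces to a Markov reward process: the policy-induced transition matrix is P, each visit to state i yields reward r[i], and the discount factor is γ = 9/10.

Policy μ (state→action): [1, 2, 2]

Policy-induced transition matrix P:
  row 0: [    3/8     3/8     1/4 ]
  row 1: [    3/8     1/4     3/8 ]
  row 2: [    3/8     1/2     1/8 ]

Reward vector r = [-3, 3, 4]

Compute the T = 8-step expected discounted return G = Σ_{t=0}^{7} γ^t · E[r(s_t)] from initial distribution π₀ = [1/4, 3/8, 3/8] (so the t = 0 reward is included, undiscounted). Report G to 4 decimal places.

G = 6.6198

t=0: π = [0.2500, 0.3750, 0.3750], E[r] = 1.8750, γ^t·E[r] = 1.875000, running G = 1.875000
t=1: π = [0.3750, 0.3750, 0.2500], E[r] = 1.0000, γ^t·E[r] = 0.900000, running G = 2.775000
t=2: π = [0.3750, 0.3594, 0.2656], E[r] = 1.0156, γ^t·E[r] = 0.822656, running G = 3.597656
t=3: π = [0.3750, 0.3633, 0.2617], E[r] = 1.0117, γ^t·E[r] = 0.737543, running G = 4.335199
t=4: π = [0.3750, 0.3623, 0.2627], E[r] = 1.0127, γ^t·E[r] = 0.664429, running G = 4.999629
t=5: π = [0.3750, 0.3625, 0.2625], E[r] = 1.0125, γ^t·E[r] = 0.597842, running G = 5.597471
t=6: π = [0.3750, 0.3625, 0.2625], E[r] = 1.0125, γ^t·E[r] = 0.538090, running G = 6.135561
t=7: π = [0.3750, 0.3625, 0.2625], E[r] = 1.0125, γ^t·E[r] = 0.484274, running G = 6.619836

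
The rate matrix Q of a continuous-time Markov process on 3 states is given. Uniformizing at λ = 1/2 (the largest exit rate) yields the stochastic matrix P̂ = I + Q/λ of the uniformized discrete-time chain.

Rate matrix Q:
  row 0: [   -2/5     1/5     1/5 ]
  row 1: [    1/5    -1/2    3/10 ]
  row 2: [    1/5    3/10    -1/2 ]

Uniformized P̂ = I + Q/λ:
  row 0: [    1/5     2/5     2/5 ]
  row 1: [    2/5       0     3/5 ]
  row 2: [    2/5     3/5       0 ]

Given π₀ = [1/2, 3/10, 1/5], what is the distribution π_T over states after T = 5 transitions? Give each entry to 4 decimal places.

t=0: π = [0.5000, 0.3000, 0.2000]
t=1: π = [0.3000, 0.3200, 0.3800]
t=2: π = [0.3400, 0.3480, 0.3120]
t=3: π = [0.3320, 0.3232, 0.3448]
t=4: π = [0.3336, 0.3397, 0.3267]
t=5: π = [0.3333, 0.3295, 0.3372]

π = [0.3333, 0.3295, 0.3372]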